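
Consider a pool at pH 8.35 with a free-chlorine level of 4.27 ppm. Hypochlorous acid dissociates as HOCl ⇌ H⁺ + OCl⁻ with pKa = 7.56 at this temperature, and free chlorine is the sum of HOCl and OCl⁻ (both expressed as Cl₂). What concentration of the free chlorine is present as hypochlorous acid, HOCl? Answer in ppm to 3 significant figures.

0.596 ppm

[OCl⁻]/[HOCl] = 10^(pH − pKa) = 10^(8.35 − 7.56) = 10^0.79 = 6.166.
Fraction as HOCl = 1 / (1 + 6.166) = 0.1395.
HOCl = 0.1395 × 4.27 ppm = 0.5959 ppm.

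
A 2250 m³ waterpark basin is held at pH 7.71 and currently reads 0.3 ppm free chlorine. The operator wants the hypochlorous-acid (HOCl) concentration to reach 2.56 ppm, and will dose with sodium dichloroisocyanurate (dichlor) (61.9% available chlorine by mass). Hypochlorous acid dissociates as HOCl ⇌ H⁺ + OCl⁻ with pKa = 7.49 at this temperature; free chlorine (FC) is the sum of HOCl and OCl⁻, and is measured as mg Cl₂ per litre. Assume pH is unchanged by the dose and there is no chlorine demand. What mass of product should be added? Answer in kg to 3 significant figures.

Volume: 2250 m³ = 2,250,000 L.
[OCl⁻]/[HOCl] = 10^(pH − pKa) = 10^(7.71 − 7.49) = 1.66; fraction as HOCl = 1/(1 + 1.66) = 0.376.
Free chlorine required for 2.56 ppm HOCl: 2.56 / 0.376 = 6.809 ppm.
FC to add: 6.809 − 0.3 = 6.509 mg/L as Cl₂.
Cl₂ equivalent: 6.509 mg/L × 2,250,000 L = 14,640 g.
Product at 61.9% available Cl: 14,640 / 0.619 = 23,660 g.

23.7 kg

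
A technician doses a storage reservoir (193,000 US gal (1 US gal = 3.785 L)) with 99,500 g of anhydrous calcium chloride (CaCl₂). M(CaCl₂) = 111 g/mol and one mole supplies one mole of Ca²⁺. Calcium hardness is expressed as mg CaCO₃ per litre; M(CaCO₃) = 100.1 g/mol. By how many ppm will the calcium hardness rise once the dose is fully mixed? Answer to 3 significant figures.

Volume: 193,000 US gal × 3.785 L/gal = 730,505 L.
Moles of Ca²⁺: 99,500 g ÷ 111 g/mol = 896.4 mol.
As CaCO₃: 896.4 mol × 100.1 g/mol = 89,730 g.
Rise: 89,730 g / 730,505 L × 1000 = 122.8 mg/L.

123 ppm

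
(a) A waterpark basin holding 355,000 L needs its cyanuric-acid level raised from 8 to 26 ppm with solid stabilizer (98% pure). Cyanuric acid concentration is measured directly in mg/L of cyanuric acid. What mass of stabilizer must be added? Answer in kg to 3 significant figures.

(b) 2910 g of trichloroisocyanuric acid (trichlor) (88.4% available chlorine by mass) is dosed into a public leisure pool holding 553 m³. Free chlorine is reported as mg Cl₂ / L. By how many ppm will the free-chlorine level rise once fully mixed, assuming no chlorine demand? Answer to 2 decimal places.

(a) CYA to add: (26 − 8) = 18 mg/L × 355,000 L = 6390 g cyanuric acid.
(a) At 98% purity: 6390 / 0.98 = 6520 g product.

(b) Volume: 553 m³ = 553,000 L.
(b) Available chlorine delivered: 2910 g × 0.884 = 2572 g as Cl₂.
(b) Concentration rise: 2572 g / 553,000 L = 4.652 mg/L = 4.65 ppm.

(a) 6.52 kg; (b) 4.65 ppm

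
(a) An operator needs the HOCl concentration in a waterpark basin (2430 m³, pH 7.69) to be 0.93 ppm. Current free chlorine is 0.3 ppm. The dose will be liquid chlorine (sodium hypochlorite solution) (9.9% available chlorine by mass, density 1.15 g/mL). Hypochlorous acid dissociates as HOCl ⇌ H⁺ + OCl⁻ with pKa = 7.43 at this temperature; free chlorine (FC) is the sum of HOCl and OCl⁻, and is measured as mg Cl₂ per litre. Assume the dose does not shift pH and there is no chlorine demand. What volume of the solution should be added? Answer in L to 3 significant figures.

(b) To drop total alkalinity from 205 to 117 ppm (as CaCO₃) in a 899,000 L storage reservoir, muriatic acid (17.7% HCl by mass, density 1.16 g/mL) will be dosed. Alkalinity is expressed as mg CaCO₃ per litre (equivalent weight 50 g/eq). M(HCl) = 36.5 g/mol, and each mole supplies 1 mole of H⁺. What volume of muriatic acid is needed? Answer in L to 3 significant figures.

(a) 49.6 L; (b) 281 L

(a) Volume: 2430 m³ = 2,430,000 L.
(a) [OCl⁻]/[HOCl] = 10^(pH − pKa) = 10^(7.69 − 7.43) = 1.82; fraction as HOCl = 1/(1 + 1.82) = 0.3546.
(a) Free chlorine required for 0.93 ppm HOCl: 0.93 / 0.3546 = 2.622 ppm.
(a) FC to add: 2.622 − 0.3 = 2.322 mg/L as Cl₂.
(a) Cl₂ equivalent: 2.322 mg/L × 2,430,000 L = 5643 g.
(a) Product at 9.9% available Cl: 5643 / 0.099 = 57,000 g.
(a) Volume: 57,000 g ÷ 1.15 g/mL = 49,570 mL.

(b) Alkalinity to neutralize: (205 − 117) = 88 mg/L as CaCO₃ × 899,000 L = 79,110 g as CaCO₃.
(b) Equivalents of H⁺ required: 79,110 ÷ 50 g/eq = 1582 eq = 1582 mol HCl.
(b) Mass of HCl: 1582 × 36.5 = 57,750 g.
(b) Mass of 17.7% solution: 57,750 / 0.177 = 326,300 g.
(b) Volume: 326,300 g ÷ 1.16 g/mL = 281,300 mL.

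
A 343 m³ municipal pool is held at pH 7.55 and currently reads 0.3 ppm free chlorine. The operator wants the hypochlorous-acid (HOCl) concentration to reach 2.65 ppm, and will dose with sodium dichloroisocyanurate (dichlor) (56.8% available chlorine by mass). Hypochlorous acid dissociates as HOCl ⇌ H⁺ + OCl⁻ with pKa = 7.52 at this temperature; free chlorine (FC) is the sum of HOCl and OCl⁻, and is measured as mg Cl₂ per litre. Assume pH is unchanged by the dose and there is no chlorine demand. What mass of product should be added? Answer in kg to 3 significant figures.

3.13 kg

Volume: 343 m³ = 343,000 L.
[OCl⁻]/[HOCl] = 10^(pH − pKa) = 10^(7.55 − 7.52) = 1.072; fraction as HOCl = 1/(1 + 1.072) = 0.4827.
Free chlorine required for 2.65 ppm HOCl: 2.65 / 0.4827 = 5.49 ppm.
FC to add: 5.49 − 0.3 = 5.19 mg/L as Cl₂.
Cl₂ equivalent: 5.19 mg/L × 343,000 L = 1780 g.
Product at 56.8% available Cl: 1780 / 0.568 = 3134 g.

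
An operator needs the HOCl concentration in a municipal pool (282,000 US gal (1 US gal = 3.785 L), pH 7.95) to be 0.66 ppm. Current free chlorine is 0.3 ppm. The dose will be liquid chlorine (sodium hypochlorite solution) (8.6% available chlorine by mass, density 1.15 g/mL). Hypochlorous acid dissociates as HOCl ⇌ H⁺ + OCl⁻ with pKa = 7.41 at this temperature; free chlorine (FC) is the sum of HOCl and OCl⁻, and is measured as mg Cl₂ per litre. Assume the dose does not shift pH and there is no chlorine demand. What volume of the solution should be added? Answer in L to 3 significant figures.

28.6 L

Volume: 282,000 US gal × 3.785 L/gal = 1,067,370 L.
[OCl⁻]/[HOCl] = 10^(pH − pKa) = 10^(7.95 − 7.41) = 3.467; fraction as HOCl = 1/(1 + 3.467) = 0.2238.
Free chlorine required for 0.66 ppm HOCl: 0.66 / 0.2238 = 2.948 ppm.
FC to add: 2.948 − 0.3 = 2.648 mg/L as Cl₂.
Cl₂ equivalent: 2.648 mg/L × 1,067,370 L = 2827 g.
Product at 8.6% available Cl: 2827 / 0.086 = 32,870 g.
Volume: 32,870 g ÷ 1.15 g/mL = 28,580 mL.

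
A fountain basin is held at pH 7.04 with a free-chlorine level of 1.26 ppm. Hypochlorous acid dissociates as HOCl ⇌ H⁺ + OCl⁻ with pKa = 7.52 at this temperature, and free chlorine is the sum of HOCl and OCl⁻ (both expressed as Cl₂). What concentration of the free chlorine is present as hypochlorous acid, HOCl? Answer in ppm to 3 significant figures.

0.947 ppm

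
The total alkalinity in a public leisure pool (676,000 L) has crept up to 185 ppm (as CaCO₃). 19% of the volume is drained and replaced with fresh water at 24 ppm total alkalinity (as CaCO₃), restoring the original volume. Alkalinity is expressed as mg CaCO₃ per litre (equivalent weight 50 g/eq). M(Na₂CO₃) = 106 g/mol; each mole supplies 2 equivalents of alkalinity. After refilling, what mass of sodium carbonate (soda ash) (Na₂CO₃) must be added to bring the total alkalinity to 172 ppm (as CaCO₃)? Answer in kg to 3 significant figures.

12.6 kg

After draining 19% and refilling: 185 × 0.81 + 24 × 0.19 = 154.41 ppm.
Deficit to target: 172 − 154.41 = 17.59 mg/L.
As CaCO₃: 17.59 mg/L × 676,000 L = 11,890 g; ÷ 50 g/eq ÷ 2 = 118.9 mol Na₂CO₃.
Mass: 118.9 × 106 = 12,600 g.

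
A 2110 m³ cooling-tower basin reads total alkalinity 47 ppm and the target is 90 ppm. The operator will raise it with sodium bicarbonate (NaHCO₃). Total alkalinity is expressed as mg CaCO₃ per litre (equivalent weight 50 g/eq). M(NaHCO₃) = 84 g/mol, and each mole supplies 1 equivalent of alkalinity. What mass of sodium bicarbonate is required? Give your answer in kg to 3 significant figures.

152 kg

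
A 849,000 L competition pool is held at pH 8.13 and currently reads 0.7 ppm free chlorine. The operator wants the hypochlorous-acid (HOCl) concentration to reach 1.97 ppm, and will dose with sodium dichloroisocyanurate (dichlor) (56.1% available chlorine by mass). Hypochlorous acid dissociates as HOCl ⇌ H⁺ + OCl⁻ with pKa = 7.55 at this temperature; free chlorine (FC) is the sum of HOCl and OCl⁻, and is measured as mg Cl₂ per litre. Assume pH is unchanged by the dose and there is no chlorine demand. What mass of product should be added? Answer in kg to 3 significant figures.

[OCl⁻]/[HOCl] = 10^(pH − pKa) = 10^(8.13 − 7.55) = 3.802; fraction as HOCl = 1/(1 + 3.802) = 0.2083.
Free chlorine required for 1.97 ppm HOCl: 1.97 / 0.2083 = 9.46 ppm.
FC to add: 9.46 − 0.7 = 8.76 mg/L as Cl₂.
Cl₂ equivalent: 8.76 mg/L × 849,000 L = 7437 g.
Product at 56.1% available Cl: 7437 / 0.561 = 13,260 g.

13.3 kg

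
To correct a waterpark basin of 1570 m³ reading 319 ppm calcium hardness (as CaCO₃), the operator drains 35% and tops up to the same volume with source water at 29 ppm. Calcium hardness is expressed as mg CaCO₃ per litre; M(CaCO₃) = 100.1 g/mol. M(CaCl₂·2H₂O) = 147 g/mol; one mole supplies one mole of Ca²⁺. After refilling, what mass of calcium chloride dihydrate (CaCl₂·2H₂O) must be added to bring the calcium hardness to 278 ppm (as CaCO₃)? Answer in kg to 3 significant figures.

139 kg

Volume: 1570 m³ = 1,570,000 L.
After draining 35% and refilling: 319 × 0.65 + 29 × 0.35 = 217.5 ppm.
Deficit to target: 278 − 217.5 = 60.5 mg/L.
As CaCO₃: 60.5 mg/L × 1,570,000 L = 94,980 g; ÷ 100.1 = 948.9 mol Ca²⁺.
Mass: 948.9 × 147 = 139,500 g.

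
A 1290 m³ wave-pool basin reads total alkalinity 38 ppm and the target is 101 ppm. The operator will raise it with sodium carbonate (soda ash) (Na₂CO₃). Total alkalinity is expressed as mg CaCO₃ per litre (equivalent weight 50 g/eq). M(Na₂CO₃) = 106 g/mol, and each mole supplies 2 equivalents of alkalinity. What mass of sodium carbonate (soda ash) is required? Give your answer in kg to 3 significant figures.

Volume: 1290 m³ = 1,290,000 L.
Alkalinity to add: (101 − 38) = 63 mg/L as CaCO₃ × 1,290,000 L = 81,270 g as CaCO₃.
Equivalents: 81,270 g ÷ 50 g/eq = 1625 eq.
Each mole of Na₂CO₃ supplies 2 eq, so 1625 / 2 = 812.7 mol.
Mass: 812.7 mol × 106 g/mol = 86,150 g.

86.1 kg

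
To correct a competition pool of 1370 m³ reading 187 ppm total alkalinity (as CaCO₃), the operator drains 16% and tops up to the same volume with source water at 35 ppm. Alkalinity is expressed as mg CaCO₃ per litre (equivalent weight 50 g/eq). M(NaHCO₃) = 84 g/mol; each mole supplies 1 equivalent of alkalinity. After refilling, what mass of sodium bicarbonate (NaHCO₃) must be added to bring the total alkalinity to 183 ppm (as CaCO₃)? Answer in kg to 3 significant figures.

Volume: 1370 m³ = 1,370,000 L.
After draining 16% and refilling: 187 × 0.84 + 35 × 0.16 = 162.68 ppm.
Deficit to target: 183 − 162.68 = 20.32 mg/L.
As CaCO₃: 20.32 mg/L × 1,370,000 L = 27,840 g; ÷ 50 g/eq ÷ 1 = 556.8 mol NaHCO₃.
Mass: 556.8 × 84 = 46,770 g.

46.8 kg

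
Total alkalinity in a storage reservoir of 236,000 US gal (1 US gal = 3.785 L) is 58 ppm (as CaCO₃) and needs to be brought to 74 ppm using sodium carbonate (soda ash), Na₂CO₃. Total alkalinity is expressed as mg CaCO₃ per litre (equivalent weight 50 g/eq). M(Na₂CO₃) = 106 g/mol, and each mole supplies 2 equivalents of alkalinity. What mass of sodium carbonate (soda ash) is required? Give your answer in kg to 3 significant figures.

Volume: 236,000 US gal × 3.785 L/gal = 893,260 L.
Alkalinity to add: (74 − 58) = 16 mg/L as CaCO₃ × 893,260 L = 14,290 g as CaCO₃.
Equivalents: 14,290 g ÷ 50 g/eq = 285.8 eq.
Each mole of Na₂CO₃ supplies 2 eq, so 285.8 / 2 = 142.9 mol.
Mass: 142.9 mol × 106 g/mol = 15,150 g.

15.1 kg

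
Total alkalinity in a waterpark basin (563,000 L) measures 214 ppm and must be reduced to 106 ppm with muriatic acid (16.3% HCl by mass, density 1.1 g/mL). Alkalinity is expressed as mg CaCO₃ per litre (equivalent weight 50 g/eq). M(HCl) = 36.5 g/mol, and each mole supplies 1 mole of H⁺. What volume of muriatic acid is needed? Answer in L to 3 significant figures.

248 L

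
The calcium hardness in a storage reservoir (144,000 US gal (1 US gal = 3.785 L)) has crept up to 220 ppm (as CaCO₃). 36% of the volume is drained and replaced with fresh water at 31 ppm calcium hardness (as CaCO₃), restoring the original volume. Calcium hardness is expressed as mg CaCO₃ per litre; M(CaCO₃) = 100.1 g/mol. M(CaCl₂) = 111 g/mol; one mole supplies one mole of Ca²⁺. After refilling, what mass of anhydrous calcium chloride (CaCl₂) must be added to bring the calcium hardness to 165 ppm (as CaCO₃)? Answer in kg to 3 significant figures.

7.88 kg

Volume: 144,000 US gal × 3.785 L/gal = 545,040 L.
After draining 36% and refilling: 220 × 0.64 + 31 × 0.36 = 151.96 ppm.
Deficit to target: 165 − 151.96 = 13.04 mg/L.
As CaCO₃: 13.04 mg/L × 545,040 L = 7107 g; ÷ 100.1 = 71 mol Ca²⁺.
Mass: 71 × 111 = 7881 g.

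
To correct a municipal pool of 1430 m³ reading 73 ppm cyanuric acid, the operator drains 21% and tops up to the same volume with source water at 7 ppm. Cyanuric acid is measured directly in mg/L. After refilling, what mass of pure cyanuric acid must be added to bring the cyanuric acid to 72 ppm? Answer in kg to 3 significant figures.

18.4 kg

Volume: 1430 m³ = 1,430,000 L.
After draining 21% and refilling: 73 × 0.79 + 7 × 0.21 = 59.14 ppm.
Deficit to target: 72 − 59.14 = 12.86 mg/L.
Mass: 12.86 mg/L × 1,430,000 L = 18,390 g cyanuric acid.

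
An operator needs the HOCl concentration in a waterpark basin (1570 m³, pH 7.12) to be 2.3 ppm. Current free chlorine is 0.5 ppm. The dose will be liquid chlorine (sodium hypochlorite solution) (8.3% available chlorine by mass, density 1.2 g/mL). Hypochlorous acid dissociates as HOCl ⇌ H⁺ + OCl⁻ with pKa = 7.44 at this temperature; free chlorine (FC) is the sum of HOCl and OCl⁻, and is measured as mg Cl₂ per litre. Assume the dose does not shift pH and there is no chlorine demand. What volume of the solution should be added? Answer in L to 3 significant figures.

45.7 L

Volume: 1570 m³ = 1,570,000 L.
[OCl⁻]/[HOCl] = 10^(pH − pKa) = 10^(7.12 − 7.44) = 0.4786; fraction as HOCl = 1/(1 + 0.4786) = 0.6763.
Free chlorine required for 2.3 ppm HOCl: 2.3 / 0.6763 = 3.401 ppm.
FC to add: 3.401 − 0.5 = 2.901 mg/L as Cl₂.
Cl₂ equivalent: 2.901 mg/L × 1,570,000 L = 4554 g.
Product at 8.3% available Cl: 4554 / 0.083 = 54,870 g.
Volume: 54,870 g ÷ 1.2 g/mL = 45,730 mL.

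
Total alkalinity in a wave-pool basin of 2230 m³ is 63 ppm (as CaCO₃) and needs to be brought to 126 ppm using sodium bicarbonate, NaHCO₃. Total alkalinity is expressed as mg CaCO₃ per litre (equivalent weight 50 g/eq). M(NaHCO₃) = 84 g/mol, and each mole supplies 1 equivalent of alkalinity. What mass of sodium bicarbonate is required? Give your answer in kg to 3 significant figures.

236 kg

Volume: 2230 m³ = 2,230,000 L.
Alkalinity to add: (126 − 63) = 63 mg/L as CaCO₃ × 2,230,000 L = 140,500 g as CaCO₃.
Equivalents: 140,500 g ÷ 50 g/eq = 2810 eq.
NaHCO₃ supplies 1 eq per mole → 2810 mol.
Mass: 2810 mol × 84 g/mol = 236,000 g.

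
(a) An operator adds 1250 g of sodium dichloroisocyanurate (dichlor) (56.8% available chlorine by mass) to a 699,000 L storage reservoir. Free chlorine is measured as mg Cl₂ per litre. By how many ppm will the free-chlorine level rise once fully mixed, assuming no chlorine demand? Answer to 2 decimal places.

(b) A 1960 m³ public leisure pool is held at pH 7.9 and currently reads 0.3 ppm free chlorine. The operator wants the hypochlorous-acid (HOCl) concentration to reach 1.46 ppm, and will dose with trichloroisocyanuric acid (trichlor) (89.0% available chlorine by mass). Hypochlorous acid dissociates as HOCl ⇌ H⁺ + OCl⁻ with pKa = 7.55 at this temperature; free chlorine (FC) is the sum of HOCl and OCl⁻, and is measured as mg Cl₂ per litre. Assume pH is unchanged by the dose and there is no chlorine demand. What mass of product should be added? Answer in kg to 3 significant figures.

(a) 1.02 ppm; (b) 9.75 kg

(a) Available chlorine delivered: 1250 g × 0.568 = 710 g as Cl₂.
(a) Concentration rise: 710 g / 699,000 L = 1.016 mg/L = 1.02 ppm.

(b) Volume: 1960 m³ = 1,960,000 L.
(b) [OCl⁻]/[HOCl] = 10^(pH − pKa) = 10^(7.9 − 7.55) = 2.239; fraction as HOCl = 1/(1 + 2.239) = 0.3088.
(b) Free chlorine required for 1.46 ppm HOCl: 1.46 / 0.3088 = 4.729 ppm.
(b) FC to add: 4.729 − 0.3 = 4.429 mg/L as Cl₂.
(b) Cl₂ equivalent: 4.429 mg/L × 1,960,000 L = 8680 g.
(b) Product at 89.0% available Cl: 8680 / 0.89 = 9753 g.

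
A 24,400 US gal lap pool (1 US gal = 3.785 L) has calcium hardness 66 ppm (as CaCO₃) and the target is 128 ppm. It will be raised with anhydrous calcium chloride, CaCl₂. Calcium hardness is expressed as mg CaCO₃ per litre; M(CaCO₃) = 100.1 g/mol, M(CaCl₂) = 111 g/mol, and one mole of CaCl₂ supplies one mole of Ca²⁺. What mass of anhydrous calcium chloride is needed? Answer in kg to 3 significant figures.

6.35 kg

Volume: 24,400 US gal × 3.785 L/gal = 92,354 L.
Hardness to add: (128 − 66) = 62 mg/L as CaCO₃ × 92,354 L = 5726 g as CaCO₃.
Moles of Ca²⁺ (1 mol Ca²⁺ ≡ 1 mol CaCO₃): 5726 / 100.1 g/mol = 57.2 mol.
Mass of CaCl₂: 57.2 × 111 = 6349 g.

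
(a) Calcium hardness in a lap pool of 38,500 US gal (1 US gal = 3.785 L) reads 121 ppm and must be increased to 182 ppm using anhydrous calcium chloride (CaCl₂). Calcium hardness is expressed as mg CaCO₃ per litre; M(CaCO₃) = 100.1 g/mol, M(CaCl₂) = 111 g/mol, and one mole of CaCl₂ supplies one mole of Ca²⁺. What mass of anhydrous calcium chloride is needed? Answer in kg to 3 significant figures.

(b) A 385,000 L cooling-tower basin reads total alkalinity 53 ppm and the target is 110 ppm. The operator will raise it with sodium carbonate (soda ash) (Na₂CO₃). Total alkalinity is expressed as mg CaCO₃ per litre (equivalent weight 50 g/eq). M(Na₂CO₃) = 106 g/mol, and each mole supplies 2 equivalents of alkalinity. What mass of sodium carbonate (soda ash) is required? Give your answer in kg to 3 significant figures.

(a) 9.86 kg; (b) 23.3 kg

(a) Volume: 38,500 US gal × 3.785 L/gal = 145,722 L.
(a) Hardness to add: (182 − 121) = 61 mg/L as CaCO₃ × 145,722 L = 8889 g as CaCO₃.
(a) Moles of Ca²⁺ (1 mol Ca²⁺ ≡ 1 mol CaCO₃): 8889 / 100.1 g/mol = 88.8 mol.
(a) Mass of CaCl₂: 88.8 × 111 = 9857 g.

(b) Alkalinity to add: (110 − 53) = 57 mg/L as CaCO₃ × 385,000 L = 21,940 g as CaCO₃.
(b) Equivalents: 21,940 g ÷ 50 g/eq = 438.9 eq.
(b) Each mole of Na₂CO₃ supplies 2 eq, so 438.9 / 2 = 219.4 mol.
(b) Mass: 219.4 mol × 106 g/mol = 23,260 g.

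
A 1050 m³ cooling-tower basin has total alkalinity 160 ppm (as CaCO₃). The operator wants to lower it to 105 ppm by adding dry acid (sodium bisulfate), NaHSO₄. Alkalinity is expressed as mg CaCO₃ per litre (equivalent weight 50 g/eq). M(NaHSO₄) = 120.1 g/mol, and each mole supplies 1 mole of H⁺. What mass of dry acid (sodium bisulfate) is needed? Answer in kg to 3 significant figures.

Volume: 1050 m³ = 1,050,000 L.
Alkalinity to neutralize: (160 − 105) = 55 mg/L as CaCO₃ × 1,050,000 L = 57,750 g as CaCO₃.
Equivalents of H⁺ required: 57,750 ÷ 50 g/eq = 1155 eq = 1155 mol NaHSO₄.
Mass of NaHSO₄: 1155 × 120.1 = 138,700 g.

139 kg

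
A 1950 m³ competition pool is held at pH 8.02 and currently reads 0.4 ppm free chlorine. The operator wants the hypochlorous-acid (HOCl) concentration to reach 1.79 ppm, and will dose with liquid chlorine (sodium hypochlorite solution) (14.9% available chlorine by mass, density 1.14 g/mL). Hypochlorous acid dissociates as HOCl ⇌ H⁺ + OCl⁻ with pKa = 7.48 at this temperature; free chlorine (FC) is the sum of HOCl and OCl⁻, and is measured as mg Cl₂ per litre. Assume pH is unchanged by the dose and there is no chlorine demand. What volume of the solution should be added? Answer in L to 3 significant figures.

Volume: 1950 m³ = 1,950,000 L.
[OCl⁻]/[HOCl] = 10^(pH − pKa) = 10^(8.02 − 7.48) = 3.467; fraction as HOCl = 1/(1 + 3.467) = 0.2238.
Free chlorine required for 1.79 ppm HOCl: 1.79 / 0.2238 = 7.997 ppm.
FC to add: 7.997 − 0.4 = 7.597 mg/L as Cl₂.
Cl₂ equivalent: 7.597 mg/L × 1,950,000 L = 14,810 g.
Product at 14.9% available Cl: 14,810 / 0.149 = 99,420 g.
Volume: 99,420 g ÷ 1.14 g/mL = 87,210 mL.

87.2 L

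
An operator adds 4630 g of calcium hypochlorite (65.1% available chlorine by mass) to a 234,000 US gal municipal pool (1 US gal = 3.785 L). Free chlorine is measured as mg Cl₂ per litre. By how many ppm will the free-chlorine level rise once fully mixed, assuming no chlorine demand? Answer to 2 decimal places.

3.40 ppm

Volume: 234,000 US gal × 3.785 L/gal = 885,690 L.
Available chlorine delivered: 4630 g × 0.651 = 3014 g as Cl₂.
Concentration rise: 3014 g / 885,690 L = 3.403 mg/L = 3.40 ppm.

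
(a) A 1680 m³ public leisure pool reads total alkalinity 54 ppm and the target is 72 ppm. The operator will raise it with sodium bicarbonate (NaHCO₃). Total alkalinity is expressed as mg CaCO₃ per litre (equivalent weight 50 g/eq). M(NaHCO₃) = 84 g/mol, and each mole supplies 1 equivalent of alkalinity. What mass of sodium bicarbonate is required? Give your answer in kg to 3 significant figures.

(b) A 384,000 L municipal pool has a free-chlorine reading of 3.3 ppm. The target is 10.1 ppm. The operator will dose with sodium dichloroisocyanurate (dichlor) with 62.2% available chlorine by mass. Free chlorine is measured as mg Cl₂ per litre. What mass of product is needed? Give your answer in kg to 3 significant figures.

(a) Volume: 1680 m³ = 1,680,000 L.
(a) Alkalinity to add: (72 − 54) = 18 mg/L as CaCO₃ × 1,680,000 L = 30,240 g as CaCO₃.
(a) Equivalents: 30,240 g ÷ 50 g/eq = 604.8 eq.
(a) NaHCO₃ supplies 1 eq per mole → 604.8 mol.
(a) Mass: 604.8 mol × 84 g/mol = 50,800 g.

(b) Chlorine deficit: 10.1 − 3.3 = 6.8 ppm = 6.8 mg/L as Cl₂.
(b) Cl₂ equivalent needed: 6.8 mg/L × 384,000 L = 2,611,000 mg = 2611 g.
(b) Product at 62.2% available chlorine: 2611 / 0.622 = 4198 g.

(a) 50.8 kg; (b) 4.20 kg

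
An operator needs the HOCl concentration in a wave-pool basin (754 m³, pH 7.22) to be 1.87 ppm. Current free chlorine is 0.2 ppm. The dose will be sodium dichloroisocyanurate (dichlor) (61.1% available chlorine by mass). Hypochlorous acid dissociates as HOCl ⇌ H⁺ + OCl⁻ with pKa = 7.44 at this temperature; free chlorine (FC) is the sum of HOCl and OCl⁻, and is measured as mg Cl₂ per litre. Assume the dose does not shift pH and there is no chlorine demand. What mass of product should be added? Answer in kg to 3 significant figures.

3.45 kg

Volume: 754 m³ = 754,000 L.
[OCl⁻]/[HOCl] = 10^(pH − pKa) = 10^(7.22 − 7.44) = 0.6026; fraction as HOCl = 1/(1 + 0.6026) = 0.624.
Free chlorine required for 1.87 ppm HOCl: 1.87 / 0.624 = 2.997 ppm.
FC to add: 2.997 − 0.2 = 2.797 mg/L as Cl₂.
Cl₂ equivalent: 2.797 mg/L × 754,000 L = 2109 g.
Product at 61.1% available Cl: 2109 / 0.611 = 3451 g.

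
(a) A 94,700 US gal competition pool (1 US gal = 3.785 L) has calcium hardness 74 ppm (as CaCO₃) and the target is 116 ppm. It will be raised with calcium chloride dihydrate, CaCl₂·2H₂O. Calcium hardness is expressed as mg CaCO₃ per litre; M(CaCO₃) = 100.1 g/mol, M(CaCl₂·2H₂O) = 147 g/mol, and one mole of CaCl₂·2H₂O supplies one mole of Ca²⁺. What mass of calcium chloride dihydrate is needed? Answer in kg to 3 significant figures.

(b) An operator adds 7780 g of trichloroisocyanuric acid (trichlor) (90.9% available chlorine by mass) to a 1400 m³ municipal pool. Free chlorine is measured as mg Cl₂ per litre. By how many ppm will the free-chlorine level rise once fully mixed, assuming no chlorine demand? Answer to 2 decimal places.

(a) Volume: 94,700 US gal × 3.785 L/gal = 358,440 L.
(a) Hardness to add: (116 − 74) = 42 mg/L as CaCO₃ × 358,440 L = 15,050 g as CaCO₃.
(a) Moles of Ca²⁺ (1 mol Ca²⁺ ≡ 1 mol CaCO₃): 15,050 / 100.1 g/mol = 150.4 mol.
(a) Mass of CaCl₂·2H₂O: 150.4 × 147 = 22,110 g.

(b) Volume: 1400 m³ = 1,400,000 L.
(b) Available chlorine delivered: 7780 g × 0.909 = 7072 g as Cl₂.
(b) Concentration rise: 7072 g / 1,400,000 L = 5.051 mg/L = 5.05 ppm.

(a) 22.1 kg; (b) 5.05 ppm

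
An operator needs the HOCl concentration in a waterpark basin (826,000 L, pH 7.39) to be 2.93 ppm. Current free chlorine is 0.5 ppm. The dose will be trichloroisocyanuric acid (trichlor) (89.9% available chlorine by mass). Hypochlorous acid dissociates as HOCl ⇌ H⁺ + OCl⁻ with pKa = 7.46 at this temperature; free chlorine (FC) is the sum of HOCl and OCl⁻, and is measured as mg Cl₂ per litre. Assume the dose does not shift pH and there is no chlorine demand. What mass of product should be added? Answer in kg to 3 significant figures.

[OCl⁻]/[HOCl] = 10^(pH − pKa) = 10^(7.39 − 7.46) = 0.8511; fraction as HOCl = 1/(1 + 0.8511) = 0.5402.
Free chlorine required for 2.93 ppm HOCl: 2.93 / 0.5402 = 5.424 ppm.
FC to add: 5.424 − 0.5 = 4.924 mg/L as Cl₂.
Cl₂ equivalent: 4.924 mg/L × 826,000 L = 4067 g.
Product at 89.9% available Cl: 4067 / 0.899 = 4524 g.

4.52 kg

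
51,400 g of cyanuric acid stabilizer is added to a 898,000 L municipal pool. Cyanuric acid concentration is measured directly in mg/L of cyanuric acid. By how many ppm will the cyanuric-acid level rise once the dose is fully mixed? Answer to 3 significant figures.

57.2 ppm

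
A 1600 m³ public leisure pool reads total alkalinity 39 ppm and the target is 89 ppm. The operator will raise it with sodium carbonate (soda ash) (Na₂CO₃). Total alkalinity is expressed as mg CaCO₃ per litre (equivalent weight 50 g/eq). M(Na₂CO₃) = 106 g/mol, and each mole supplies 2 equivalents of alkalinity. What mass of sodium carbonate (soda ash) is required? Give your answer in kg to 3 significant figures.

84.8 kg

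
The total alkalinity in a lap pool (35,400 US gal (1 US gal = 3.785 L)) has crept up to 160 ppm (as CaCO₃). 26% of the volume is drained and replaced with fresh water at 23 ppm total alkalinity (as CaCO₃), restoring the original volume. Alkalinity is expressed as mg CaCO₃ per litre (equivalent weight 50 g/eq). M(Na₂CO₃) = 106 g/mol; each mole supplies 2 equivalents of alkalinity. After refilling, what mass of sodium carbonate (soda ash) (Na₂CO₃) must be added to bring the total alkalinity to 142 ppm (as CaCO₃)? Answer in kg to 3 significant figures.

2.50 kg

Volume: 35,400 US gal × 3.785 L/gal = 133,989 L.
After draining 26% and refilling: 160 × 0.74 + 23 × 0.26 = 124.38 ppm.
Deficit to target: 142 − 124.38 = 17.62 mg/L.
As CaCO₃: 17.62 mg/L × 133,989 L = 2361 g; ÷ 50 g/eq ÷ 2 = 23.61 mol Na₂CO₃.
Mass: 23.61 × 106 = 2503 g.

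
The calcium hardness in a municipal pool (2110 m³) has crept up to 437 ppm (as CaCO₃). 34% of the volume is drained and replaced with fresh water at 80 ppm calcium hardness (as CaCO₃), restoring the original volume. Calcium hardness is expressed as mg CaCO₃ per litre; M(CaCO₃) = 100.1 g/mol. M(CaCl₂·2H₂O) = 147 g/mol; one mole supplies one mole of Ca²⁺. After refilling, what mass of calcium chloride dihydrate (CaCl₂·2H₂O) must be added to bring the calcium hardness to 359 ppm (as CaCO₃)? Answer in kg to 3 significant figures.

134 kg

Volume: 2110 m³ = 2,110,000 L.
After draining 34% and refilling: 437 × 0.66 + 80 × 0.34 = 315.62 ppm.
Deficit to target: 359 − 315.62 = 43.38 mg/L.
As CaCO₃: 43.38 mg/L × 2,110,000 L = 91,530 g; ÷ 100.1 = 914.4 mol Ca²⁺.
Mass: 914.4 × 147 = 134,400 g.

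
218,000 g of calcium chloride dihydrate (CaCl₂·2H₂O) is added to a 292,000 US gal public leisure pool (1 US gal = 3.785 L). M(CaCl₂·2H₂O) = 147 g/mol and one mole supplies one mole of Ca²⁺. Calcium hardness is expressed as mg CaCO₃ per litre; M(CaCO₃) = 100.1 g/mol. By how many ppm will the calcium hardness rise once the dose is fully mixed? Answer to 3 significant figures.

134 ppm

Volume: 292,000 US gal × 3.785 L/gal = 1,105,220 L.
Moles of Ca²⁺: 218,000 g ÷ 147 g/mol = 1483 mol.
As CaCO₃: 1483 mol × 100.1 g/mol = 148,400 g.
Rise: 148,400 g / 1,105,220 L × 1000 = 134.3 mg/L.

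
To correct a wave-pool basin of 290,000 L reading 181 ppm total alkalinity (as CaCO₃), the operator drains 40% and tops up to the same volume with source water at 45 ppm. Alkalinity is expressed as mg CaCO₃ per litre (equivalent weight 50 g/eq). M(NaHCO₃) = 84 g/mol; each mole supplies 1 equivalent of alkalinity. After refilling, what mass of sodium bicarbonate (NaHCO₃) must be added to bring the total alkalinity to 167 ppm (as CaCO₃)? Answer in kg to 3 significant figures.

19.7 kg

After draining 40% and refilling: 181 × 0.60 + 45 × 0.40 = 126.6 ppm.
Deficit to target: 167 − 126.6 = 40.4 mg/L.
As CaCO₃: 40.4 mg/L × 290,000 L = 11,720 g; ÷ 50 g/eq ÷ 1 = 234.3 mol NaHCO₃.
Mass: 234.3 × 84 = 19,680 g.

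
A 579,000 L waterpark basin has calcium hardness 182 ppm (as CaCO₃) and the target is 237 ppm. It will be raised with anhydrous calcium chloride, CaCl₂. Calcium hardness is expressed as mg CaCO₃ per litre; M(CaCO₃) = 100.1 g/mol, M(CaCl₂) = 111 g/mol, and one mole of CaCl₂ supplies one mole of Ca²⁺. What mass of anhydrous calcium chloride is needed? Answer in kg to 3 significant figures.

35.3 kg

Hardness to add: (237 − 182) = 55 mg/L as CaCO₃ × 579,000 L = 31,840 g as CaCO₃.
Moles of Ca²⁺ (1 mol Ca²⁺ ≡ 1 mol CaCO₃): 31,840 / 100.1 g/mol = 318.1 mol.
Mass of CaCl₂: 318.1 × 111 = 35,310 g.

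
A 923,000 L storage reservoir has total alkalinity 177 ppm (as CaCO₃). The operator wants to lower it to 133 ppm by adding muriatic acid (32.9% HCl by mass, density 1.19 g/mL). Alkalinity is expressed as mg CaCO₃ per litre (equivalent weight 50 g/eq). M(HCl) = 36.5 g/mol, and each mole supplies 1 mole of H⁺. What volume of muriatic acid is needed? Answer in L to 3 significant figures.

Alkalinity to neutralize: (177 − 133) = 44 mg/L as CaCO₃ × 923,000 L = 40,610 g as CaCO₃.
Equivalents of H⁺ required: 40,610 ÷ 50 g/eq = 812.2 eq = 812.2 mol HCl.
Mass of HCl: 812.2 × 36.5 = 29,650 g.
Mass of 32.9% solution: 29,650 / 0.329 = 90,110 g.
Volume: 90,110 g ÷ 1.19 g/mL = 75,720 mL.

75.7 L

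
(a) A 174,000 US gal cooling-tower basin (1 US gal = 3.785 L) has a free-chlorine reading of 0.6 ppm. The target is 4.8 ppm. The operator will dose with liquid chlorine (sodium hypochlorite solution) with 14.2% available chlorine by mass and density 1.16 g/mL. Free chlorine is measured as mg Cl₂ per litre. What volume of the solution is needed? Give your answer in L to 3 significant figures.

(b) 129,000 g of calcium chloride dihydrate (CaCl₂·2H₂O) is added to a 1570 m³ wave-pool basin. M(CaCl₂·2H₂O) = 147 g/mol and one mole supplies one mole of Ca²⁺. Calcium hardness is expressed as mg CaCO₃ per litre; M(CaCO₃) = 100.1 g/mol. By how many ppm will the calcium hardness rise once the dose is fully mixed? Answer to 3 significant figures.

(a) 16.8 L; (b) 56.0 ppm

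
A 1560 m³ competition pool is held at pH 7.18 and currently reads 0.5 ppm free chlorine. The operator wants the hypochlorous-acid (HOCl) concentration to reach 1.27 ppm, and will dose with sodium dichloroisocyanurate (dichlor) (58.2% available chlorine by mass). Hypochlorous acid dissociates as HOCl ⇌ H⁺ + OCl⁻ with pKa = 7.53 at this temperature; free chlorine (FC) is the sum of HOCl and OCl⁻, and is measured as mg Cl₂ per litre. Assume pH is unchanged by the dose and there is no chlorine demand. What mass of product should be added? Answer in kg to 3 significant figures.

3.58 kg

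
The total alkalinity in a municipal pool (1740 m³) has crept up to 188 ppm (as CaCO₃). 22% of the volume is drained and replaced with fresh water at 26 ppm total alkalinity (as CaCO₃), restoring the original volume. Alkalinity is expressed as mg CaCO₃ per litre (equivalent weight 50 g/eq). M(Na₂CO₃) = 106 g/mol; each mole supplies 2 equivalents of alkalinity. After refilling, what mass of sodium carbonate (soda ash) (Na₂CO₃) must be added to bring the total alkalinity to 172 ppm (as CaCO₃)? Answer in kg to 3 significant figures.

36.2 kg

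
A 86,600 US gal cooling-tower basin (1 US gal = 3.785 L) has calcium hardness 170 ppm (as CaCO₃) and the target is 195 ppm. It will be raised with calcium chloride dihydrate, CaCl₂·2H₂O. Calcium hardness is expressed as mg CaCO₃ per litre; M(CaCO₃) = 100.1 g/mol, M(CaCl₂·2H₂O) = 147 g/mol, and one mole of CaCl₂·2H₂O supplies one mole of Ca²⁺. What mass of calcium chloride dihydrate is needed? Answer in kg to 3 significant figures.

Volume: 86,600 US gal × 3.785 L/gal = 327,781 L.
Hardness to add: (195 − 170) = 25 mg/L as CaCO₃ × 327,781 L = 8195 g as CaCO₃.
Moles of Ca²⁺ (1 mol Ca²⁺ ≡ 1 mol CaCO₃): 8195 / 100.1 g/mol = 81.86 mol.
Mass of CaCl₂·2H₂O: 81.86 × 147 = 12,030 g.

12.0 kg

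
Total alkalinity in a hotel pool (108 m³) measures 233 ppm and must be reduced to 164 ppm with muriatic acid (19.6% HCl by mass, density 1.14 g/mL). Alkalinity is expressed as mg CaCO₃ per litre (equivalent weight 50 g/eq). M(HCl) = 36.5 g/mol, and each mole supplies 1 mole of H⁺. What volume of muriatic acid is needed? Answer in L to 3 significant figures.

24.3 L

Volume: 108 m³ = 108,000 L.
Alkalinity to neutralize: (233 − 164) = 69 mg/L as CaCO₃ × 108,000 L = 7452 g as CaCO₃.
Equivalents of H⁺ required: 7452 ÷ 50 g/eq = 149 eq = 149 mol HCl.
Mass of HCl: 149 × 36.5 = 5440 g.
Mass of 19.6% solution: 5440 / 0.196 = 27,750 g.
Volume: 27,750 g ÷ 1.14 g/mL = 24,350 mL.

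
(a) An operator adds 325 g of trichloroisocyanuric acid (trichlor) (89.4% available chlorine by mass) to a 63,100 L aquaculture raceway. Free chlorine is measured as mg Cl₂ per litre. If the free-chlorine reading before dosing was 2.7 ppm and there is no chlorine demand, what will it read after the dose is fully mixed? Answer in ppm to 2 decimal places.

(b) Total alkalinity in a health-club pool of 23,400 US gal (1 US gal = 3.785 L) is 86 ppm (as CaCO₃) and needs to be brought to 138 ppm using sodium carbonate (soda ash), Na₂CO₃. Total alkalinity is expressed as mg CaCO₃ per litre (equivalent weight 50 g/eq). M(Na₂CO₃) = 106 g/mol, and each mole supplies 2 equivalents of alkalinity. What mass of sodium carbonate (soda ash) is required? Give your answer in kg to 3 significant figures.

(a) 7.30 ppm; (b) 4.88 kg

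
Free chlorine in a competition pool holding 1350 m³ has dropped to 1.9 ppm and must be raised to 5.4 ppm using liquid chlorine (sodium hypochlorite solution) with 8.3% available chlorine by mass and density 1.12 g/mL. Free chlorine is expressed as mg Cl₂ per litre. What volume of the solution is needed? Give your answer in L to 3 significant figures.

50.8 L

Volume: 1350 m³ = 1,350,000 L.
Chlorine deficit: 5.4 − 1.9 = 3.5 ppm = 3.5 mg/L as Cl₂.
Cl₂ equivalent needed: 3.5 mg/L × 1,350,000 L = 4,725,000 mg = 4725 g.
Product at 8.3% available chlorine: 4725 / 0.083 = 56,930 g.
Volume at density 1.12 g/mL: 56,930 g ÷ 1.12 g/mL = 50,830 mL.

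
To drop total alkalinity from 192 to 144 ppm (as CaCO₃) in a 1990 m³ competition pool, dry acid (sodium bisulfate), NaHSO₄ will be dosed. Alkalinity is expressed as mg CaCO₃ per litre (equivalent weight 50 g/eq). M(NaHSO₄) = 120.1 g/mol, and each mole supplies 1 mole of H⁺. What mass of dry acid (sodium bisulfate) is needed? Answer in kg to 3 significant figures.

229 kg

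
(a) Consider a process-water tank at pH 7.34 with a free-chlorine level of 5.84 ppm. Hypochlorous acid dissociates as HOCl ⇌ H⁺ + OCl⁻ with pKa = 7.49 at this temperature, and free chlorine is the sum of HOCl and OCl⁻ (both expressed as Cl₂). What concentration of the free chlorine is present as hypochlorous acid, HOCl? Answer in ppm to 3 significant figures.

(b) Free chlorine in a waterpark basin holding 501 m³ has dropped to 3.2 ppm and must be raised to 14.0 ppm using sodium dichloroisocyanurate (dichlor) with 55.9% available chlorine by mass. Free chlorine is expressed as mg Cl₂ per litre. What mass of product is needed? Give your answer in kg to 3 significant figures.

(a) [OCl⁻]/[HOCl] = 10^(pH − pKa) = 10^(7.34 − 7.49) = 10^-0.15 = 0.7079.
(a) Fraction as HOCl = 1 / (1 + 0.7079) = 0.5855.
(a) HOCl = 0.5855 × 5.84 ppm = 3.419 ppm.

(b) Volume: 501 m³ = 501,000 L.
(b) Chlorine deficit: 14.0 − 3.2 = 10.8 ppm = 10.8 mg/L as Cl₂.
(b) Cl₂ equivalent needed: 10.8 mg/L × 501,000 L = 5,411,000 mg = 5411 g.
(b) Product at 55.9% available chlorine: 5411 / 0.559 = 9679 g.

(a) 3.42 ppm; (b) 9.68 kg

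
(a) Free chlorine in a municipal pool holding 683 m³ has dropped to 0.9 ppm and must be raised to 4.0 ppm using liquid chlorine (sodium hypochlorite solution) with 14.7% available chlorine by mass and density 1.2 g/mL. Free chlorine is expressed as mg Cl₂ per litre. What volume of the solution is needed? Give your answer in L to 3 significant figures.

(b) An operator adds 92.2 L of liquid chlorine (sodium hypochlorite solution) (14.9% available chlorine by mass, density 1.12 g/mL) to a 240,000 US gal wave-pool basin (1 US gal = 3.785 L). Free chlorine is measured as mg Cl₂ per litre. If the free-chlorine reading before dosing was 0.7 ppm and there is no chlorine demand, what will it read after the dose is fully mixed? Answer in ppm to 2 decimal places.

(a) Volume: 683 m³ = 683,000 L.
(a) Chlorine deficit: 4.0 − 0.9 = 3.1 ppm = 3.1 mg/L as Cl₂.
(a) Cl₂ equivalent needed: 3.1 mg/L × 683,000 L = 2,117,000 mg = 2117 g.
(a) Product at 14.7% available chlorine: 2117 / 0.147 = 14,400 g.
(a) Volume at density 1.2 g/mL: 14,400 g ÷ 1.2 g/mL = 12,000 mL.

(b) Volume: 240,000 US gal × 3.785 L/gal = 908,400 L.
(b) Mass of solution: 92.2 L × 1000 mL/L × 1.12 g/mL = 103,300 g.
(b) Available chlorine delivered: 103,300 g × 0.149 = 15,390 g as Cl₂.
(b) Concentration rise: 15,390 g / 908,400 L = 16.94 mg/L = 16.94 ppm.
(b) Final FC: 0.7 + 16.94 = 17.64 ppm.

(a) 12.0 L; (b) 17.64 ppm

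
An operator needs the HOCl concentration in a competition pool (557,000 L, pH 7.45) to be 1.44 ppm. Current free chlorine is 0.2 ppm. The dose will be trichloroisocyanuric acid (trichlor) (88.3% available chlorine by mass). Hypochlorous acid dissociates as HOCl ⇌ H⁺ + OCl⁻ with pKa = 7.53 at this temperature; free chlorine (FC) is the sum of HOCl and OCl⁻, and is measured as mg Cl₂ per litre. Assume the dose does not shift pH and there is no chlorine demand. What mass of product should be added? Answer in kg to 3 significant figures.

1.54 kg

[OCl⁻]/[HOCl] = 10^(pH − pKa) = 10^(7.45 − 7.53) = 0.8318; fraction as HOCl = 1/(1 + 0.8318) = 0.5459.
Free chlorine required for 1.44 ppm HOCl: 1.44 / 0.5459 = 2.638 ppm.
FC to add: 2.638 − 0.2 = 2.438 mg/L as Cl₂.
Cl₂ equivalent: 2.438 mg/L × 557,000 L = 1358 g.
Product at 88.3% available Cl: 1358 / 0.883 = 1538 g.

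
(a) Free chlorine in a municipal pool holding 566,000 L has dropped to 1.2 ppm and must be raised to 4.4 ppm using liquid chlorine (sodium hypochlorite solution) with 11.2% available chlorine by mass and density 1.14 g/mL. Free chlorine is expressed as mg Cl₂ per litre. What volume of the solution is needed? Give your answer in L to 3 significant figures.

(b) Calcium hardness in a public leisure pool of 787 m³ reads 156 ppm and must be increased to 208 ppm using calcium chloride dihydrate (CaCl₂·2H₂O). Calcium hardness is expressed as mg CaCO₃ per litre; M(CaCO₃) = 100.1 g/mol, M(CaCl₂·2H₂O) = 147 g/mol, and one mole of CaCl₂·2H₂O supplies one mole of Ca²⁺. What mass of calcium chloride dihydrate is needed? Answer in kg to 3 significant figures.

(a) Chlorine deficit: 4.4 − 1.2 = 3.2 ppm = 3.2 mg/L as Cl₂.
(a) Cl₂ equivalent needed: 3.2 mg/L × 566,000 L = 1,811,000 mg = 1811 g.
(a) Product at 11.2% available chlorine: 1811 / 0.112 = 16,170 g.
(a) Volume at density 1.14 g/mL: 16,170 g ÷ 1.14 g/mL = 14,190 mL.

(b) Volume: 787 m³ = 787,000 L.
(b) Hardness to add: (208 − 156) = 52 mg/L as CaCO₃ × 787,000 L = 40,920 g as CaCO₃.
(b) Moles of Ca²⁺ (1 mol Ca²⁺ ≡ 1 mol CaCO₃): 40,920 / 100.1 g/mol = 408.8 mol.
(b) Mass of CaCl₂·2H₂O: 408.8 × 147 = 60,100 g.

(a) 14.2 L; (b) 60.1 kg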